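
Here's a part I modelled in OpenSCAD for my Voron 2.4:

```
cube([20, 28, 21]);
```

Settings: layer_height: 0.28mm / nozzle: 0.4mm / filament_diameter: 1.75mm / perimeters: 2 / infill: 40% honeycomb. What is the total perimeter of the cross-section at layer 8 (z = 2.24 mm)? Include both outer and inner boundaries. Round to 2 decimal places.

At z = 2.24 mm: the cube is present — its section is the full 20×28 rectangle (perimeter 96.00 mm). Overall, the cross-section is a single solid region. Total boundary length (outer) = 96.00 mm.

96.00 mm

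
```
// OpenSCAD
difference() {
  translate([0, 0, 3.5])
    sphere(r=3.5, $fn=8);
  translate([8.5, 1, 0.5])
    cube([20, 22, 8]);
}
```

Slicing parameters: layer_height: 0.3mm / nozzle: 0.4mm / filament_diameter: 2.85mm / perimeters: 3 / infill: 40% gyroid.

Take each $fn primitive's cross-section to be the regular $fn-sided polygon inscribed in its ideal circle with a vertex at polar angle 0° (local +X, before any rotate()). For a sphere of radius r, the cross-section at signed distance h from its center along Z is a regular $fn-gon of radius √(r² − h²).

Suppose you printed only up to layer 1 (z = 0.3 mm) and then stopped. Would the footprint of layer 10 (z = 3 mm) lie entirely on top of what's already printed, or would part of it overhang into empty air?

Compare the two slices. At z = 0.3: the sphere: section is a regular 8-gon, circumradius = √(r²−h²) = √(3.5²−3.2²) = 1.418 (area = (8/2)·1.418²·sin(360°/8) = 5.69 mm²); the cube at (8.5, 1) is not intersected at this z (z outside [0.5, 8.5]); After the difference (first − rest): none of the subtracted shapes is present at this height, so the r=3.5 sphere is unchanged — area = 5.69 mm². At z = 3: the r=3.5 sphere contributes a regular 8-gon of circumradius √(3.5²−0.5²) = 3.464 (area = (8/2)·3.464²·sin(360°/8) = 33.94 mm²); the 20×22 cube at (8.5, 1) contributes its full rectangle (area 440.00 mm²); After the difference (first − rest): starting from the r=3.5 sphere (33.94 mm²), the 20×22 cube at (8.5, 1) misses the remaining region (no effect) — area = 33.94 mm². Checking containment: at z = 3 the cross-section extends beyond the z = 0.3 cross-section by about 28.26 mm².

part overhangs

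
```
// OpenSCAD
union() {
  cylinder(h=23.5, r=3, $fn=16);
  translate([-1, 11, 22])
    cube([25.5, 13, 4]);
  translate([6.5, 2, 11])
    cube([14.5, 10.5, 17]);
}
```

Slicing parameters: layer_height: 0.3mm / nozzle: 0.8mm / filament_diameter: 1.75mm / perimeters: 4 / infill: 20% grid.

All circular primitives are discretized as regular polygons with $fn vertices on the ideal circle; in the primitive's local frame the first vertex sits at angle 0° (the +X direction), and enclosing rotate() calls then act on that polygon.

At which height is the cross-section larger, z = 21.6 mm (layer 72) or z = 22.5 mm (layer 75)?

layer 75 (z = 22.5 mm)

Layer 72 (z = 21.6): the cylinder: section is a regular 16-gon, circumradius r=3 (area = (16/2)·3.000²·sin(360°/16) = 27.55 mm²); the cube at (-1, 11) does not reach this height (z outside [22, 26]); the 14.5×10.5 cube at (6.5, 2) contributes its full rectangle (area 152.25 mm²); Combining (union): the 2 present regions are separate (no shared area or edge), so areas and boundary lengths simply add and each stays a separate island — area = 179.80 mm². So its area = 179.80 mm². Layer 75 (z = 22.5): the cylinder: section is a regular 16-gon, circumradius r=3 (area = (16/2)·3.000²·sin(360°/16) = 27.55 mm²); the cube at (-1, 11) (footprint 25.5×13) is included at this height (area 331.50 mm²); the 14.5×10.5 cube at (6.5, 2) contributes its full rectangle (area 152.25 mm²); Taking the union: the regions partially overlap — summed areas 511.30 mm² minus the doubly-counted overlap 21.75 mm² gives 489.55 mm² — area = 489.55 mm². So its area = 489.55 mm². Layer 75 is larger (489.55 vs 179.80 mm²).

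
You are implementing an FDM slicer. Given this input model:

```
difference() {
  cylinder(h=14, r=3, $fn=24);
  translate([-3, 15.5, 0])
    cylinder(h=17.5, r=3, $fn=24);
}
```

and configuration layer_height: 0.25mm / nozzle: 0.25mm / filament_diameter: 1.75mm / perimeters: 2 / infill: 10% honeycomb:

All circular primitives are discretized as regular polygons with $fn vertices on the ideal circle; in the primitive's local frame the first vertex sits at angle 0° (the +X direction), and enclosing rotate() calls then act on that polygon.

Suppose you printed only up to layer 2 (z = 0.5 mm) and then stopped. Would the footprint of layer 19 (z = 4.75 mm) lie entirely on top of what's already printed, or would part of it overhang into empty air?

Compare the two slices. At z = 0.5: the cylinder: section is a regular 24-gon, circumradius r=3 (area = (24/2)·3.000²·sin(360°/24) = 27.95 mm²); the r=3 cylinder at (-3, 15.5) contributes a regular 24-gon of circumradius 3 (area = (24/2)·3.000²·sin(360°/24) = 27.95 mm²); After the difference (first − rest): starting from the r=3 cylinder (27.95 mm²), the r=3 cylinder at (-3, 15.5) misses the remaining region (no effect) — area = 27.95 mm². At z = 4.75: the r=3 cylinder gives a regular 24-gon of circumradius 3 (constant along its height) (area = (24/2)·3.000²·sin(360°/24) = 27.95 mm²); the cylinder at (-3, 15.5): section is a regular 24-gon, circumradius r=3 (area = (24/2)·3.000²·sin(360°/24) = 27.95 mm²); Subtracting the remaining from the first: starting from the r=3 cylinder (27.95 mm²), the r=3 cylinder at (-3, 15.5) misses the remaining region (no effect) — area = 27.95 mm². Checking containment: the cross-section at z = 4.75 is a subset of the cross-section at z = 0.5.

entirely on top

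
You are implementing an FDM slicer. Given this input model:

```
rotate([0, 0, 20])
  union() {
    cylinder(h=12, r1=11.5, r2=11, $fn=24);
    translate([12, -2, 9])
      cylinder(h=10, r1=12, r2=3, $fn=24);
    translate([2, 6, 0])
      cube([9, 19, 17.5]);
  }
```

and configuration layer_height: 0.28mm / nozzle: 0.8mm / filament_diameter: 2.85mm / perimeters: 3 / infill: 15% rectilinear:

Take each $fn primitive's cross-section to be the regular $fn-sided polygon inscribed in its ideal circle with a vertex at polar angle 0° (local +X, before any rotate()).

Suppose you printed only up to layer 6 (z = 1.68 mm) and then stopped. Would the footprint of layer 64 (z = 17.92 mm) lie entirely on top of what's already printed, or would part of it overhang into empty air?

Compare the two slices. At z = 1.68: the cone contributes a regular 24-gon of circumradius 11.430 (interpolated between r1=11.5 and r2=11 at t=0.140) (area = (24/2)·11.430²·sin(360°/24) = 405.76 mm²); the cone at (12, -2) is absent (z outside [9, 19]); the cube at (2, 6) (footprint 9×19) is included at this height (area 171.00 mm²); Merging all regions: the regions partially overlap — summed areas 576.76 mm² minus the doubly-counted overlap 25.95 mm² gives 550.81 mm² — area = 550.81 mm²; (rotated 20° about Z; rotation is an isometry so areas/perimeters/island counts are preserved). At z = 17.92: the cone is absent (z outside [0, 12]); the cone at (12, -2) (r1=12→r2=3) has section circumradius 3.972 here — a regular 24-gon (area = (24/2)·3.972²·sin(360°/24) = 49.00 mm²); the cube at (2, 6) does not reach this height (z outside [0, 17.5]); Taking the union: only the cone at (12, -2) is present, so the union is just that shape — area = 49.00 mm²; (whole slice rotated 20° about Z — lengths, areas and connectivity unchanged). Checking containment: at z = 17.92 the cross-section extends beyond the z = 1.68 cross-section by about 32.42 mm².

part overhangs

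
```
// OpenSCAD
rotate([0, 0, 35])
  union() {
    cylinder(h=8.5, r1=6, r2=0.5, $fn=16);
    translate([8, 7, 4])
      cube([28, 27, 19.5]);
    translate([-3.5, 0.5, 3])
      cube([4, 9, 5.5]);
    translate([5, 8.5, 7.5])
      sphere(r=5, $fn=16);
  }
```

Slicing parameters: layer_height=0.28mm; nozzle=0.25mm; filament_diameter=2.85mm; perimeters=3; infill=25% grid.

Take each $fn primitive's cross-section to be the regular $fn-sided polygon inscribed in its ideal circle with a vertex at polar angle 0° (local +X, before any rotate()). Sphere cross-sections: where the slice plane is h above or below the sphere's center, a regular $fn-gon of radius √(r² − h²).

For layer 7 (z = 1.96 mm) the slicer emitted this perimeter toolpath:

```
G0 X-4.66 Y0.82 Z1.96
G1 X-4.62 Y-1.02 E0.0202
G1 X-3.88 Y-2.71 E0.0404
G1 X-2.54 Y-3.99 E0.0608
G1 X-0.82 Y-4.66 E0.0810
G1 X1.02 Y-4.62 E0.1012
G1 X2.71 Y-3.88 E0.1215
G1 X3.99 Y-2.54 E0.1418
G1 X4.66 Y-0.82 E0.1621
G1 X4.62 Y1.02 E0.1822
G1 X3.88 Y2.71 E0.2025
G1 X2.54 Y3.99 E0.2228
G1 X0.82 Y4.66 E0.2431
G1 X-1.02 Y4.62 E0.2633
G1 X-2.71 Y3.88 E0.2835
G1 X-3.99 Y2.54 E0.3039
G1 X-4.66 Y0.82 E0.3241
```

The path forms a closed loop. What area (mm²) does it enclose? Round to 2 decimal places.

Apply the shoelace formula to the sequence of (X, Y) vertices; enclosed area = 68.53 mm².

68.53 mm²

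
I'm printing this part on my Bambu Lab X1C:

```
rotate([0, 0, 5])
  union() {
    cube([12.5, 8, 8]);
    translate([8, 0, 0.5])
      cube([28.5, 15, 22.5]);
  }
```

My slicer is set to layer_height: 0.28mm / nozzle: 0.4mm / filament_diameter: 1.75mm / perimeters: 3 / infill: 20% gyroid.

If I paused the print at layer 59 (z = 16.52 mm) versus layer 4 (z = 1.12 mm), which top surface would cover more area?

Layer 59 (z = 16.52): the cube is not intersected at this z (z outside [0, 8]); the cube at (8, 0) is present — its section is the full 28.5×15 rectangle (area 427.50 mm²); Merging all regions: only the 28.5×15 cube at (8, 0) is present, so the union is just that shape — area = 427.50 mm²; (whole slice rotated 5° about Z — lengths, areas and connectivity unchanged). So its area = 427.50 mm². Layer 4 (z = 1.12): the cube (footprint 12.5×8) is included at this height (area 100.00 mm²); the 28.5×15 cube at (8, 0) contributes its full rectangle (area 427.50 mm²); Combining (union): the regions partially overlap — summed areas 527.50 mm² minus the doubly-counted overlap 36.00 mm² gives 491.50 mm² — area = 491.50 mm²; (whole slice rotated 5° about Z — lengths, areas and connectivity unchanged). So its area = 491.50 mm². Layer 4 is larger (491.50 vs 427.50 mm²).

layer 4 (z = 1.12 mm)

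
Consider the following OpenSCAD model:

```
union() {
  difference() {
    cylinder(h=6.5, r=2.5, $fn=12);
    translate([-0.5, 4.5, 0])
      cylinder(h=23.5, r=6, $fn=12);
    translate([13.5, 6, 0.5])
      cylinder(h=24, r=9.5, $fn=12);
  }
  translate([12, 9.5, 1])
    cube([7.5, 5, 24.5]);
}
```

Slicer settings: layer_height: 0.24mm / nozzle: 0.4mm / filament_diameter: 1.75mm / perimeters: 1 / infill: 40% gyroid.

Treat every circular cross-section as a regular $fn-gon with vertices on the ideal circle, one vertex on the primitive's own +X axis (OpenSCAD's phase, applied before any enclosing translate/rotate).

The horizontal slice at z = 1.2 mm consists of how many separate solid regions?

At z = 1.2 mm: the cylinder: section is a regular 12-gon, circumradius r=2.5; the r=6 cylinder at (-0.5, 4.5) contributes a regular 12-gon of circumradius 6; the r=9.5 cylinder at (13.5, 6) contributes a regular 12-gon of circumradius 9.5; After the difference (first − rest): starting from the r=2.5 cylinder, the r=6 cylinder at (-0.5, 4.5) partially overlaps it — only the 14.93 mm² overlap (of its 108.00 mm²) is removed, clipping the outline; the r=9.5 cylinder at (13.5, 6) misses the remaining region (no effect) — 1 connected region; the cube at (12, 9.5) is present — its section is the full 7.5×5 rectangle; Merging all regions: the 2 present regions are separate (no shared area or edge), so areas and boundary lengths simply add and each stays a separate island — 2 connected regions. The result has 2 disconnected regions.

2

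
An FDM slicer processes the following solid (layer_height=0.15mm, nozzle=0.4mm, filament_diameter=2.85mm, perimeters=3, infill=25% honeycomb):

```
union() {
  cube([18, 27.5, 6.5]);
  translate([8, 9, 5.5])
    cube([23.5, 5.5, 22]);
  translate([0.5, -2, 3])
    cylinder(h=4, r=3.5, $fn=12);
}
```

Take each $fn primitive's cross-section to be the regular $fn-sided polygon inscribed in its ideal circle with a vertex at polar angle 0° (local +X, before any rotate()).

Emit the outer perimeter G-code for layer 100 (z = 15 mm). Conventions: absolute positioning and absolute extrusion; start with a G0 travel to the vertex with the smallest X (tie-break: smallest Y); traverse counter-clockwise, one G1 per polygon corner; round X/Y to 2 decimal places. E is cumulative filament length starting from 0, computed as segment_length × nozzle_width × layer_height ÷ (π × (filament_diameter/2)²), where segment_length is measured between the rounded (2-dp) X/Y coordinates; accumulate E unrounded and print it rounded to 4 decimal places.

G0 X8.00 Y9.00 Z15.00
G1 X31.50 Y9.00 E0.2210
G1 X31.50 Y14.50 E0.2728
G1 X8.00 Y14.50 E0.4938
G1 X8.00 Y9.00 E0.5455

At z = 15 mm: the cube is absent (z outside [0, 6.5]); the 23.5×5.5 cube at (8, 9) contributes its full rectangle; the cylinder at (0.5, -2) is absent (z outside [3, 7]); Combining (union): only the 23.5×5.5 cube at (8, 9) is present, so the union is just that shape — 1 connected region. The outline is a single polygon with 4 vertices. Extrusion per mm of travel: 0.4 × 0.15 / (π × 1.425²) = 0.009405. Accumulating E over each segment gives final E = 0.5455.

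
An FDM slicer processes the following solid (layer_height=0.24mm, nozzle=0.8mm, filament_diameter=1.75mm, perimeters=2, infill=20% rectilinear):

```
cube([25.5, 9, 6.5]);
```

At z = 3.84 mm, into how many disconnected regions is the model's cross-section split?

1

At z = 3.84 mm: the cube is present — its section is the full 25.5×9 rectangle. The result has 1 disconnected region.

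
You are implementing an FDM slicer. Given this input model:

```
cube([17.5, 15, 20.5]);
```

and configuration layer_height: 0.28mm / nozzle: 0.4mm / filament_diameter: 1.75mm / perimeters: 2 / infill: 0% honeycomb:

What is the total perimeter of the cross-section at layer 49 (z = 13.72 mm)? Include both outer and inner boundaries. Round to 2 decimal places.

65.00 mm

At z = 13.72 mm: the cube is present — its section is the full 17.5×15 rectangle (perimeter 65.00 mm). Overall, the cross-section is a single solid region. Total boundary length (outer) = 65.00 mm.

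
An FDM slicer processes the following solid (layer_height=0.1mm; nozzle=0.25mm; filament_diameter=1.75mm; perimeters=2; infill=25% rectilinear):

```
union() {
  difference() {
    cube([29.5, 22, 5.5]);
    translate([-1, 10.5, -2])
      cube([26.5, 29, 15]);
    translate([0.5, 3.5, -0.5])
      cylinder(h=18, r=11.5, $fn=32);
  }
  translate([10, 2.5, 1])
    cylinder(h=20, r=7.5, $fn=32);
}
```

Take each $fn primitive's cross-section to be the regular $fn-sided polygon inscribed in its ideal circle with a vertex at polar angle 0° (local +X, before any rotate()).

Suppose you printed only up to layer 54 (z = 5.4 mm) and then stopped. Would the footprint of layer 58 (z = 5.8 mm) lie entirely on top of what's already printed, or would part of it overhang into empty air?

entirely on top

Compare the two slices. At z = 5.4: the 29.5×22 cube contributes its full rectangle (area 649.00 mm²); the 26.5×29 cube at (-1, 10.5) contributes its full rectangle (area 768.50 mm²); the r=11.5 cylinder at (0.5, 3.5) contributes a regular 32-gon of circumradius 11.5 (area = (32/2)·11.500²·sin(360°/32) = 412.81 mm²); Taking the first minus the rest: starting from the 29.5×22 cube (649.00 mm²), the 26.5×29 cube at (-1, 10.5) partially overlaps it — only the 293.25 mm² overlap (of its 768.50 mm²) is removed, clipping the outline; the r=11.5 cylinder at (0.5, 3.5) partially overlaps it — only the 119.67 mm² overlap (of its 412.81 mm²) is removed, clipping the outline — area = 236.08 mm²; the r=7.5 cylinder at (10, 2.5) contributes a regular 32-gon of circumradius 7.5 (area = (32/2)·7.500²·sin(360°/32) = 175.58 mm²); Merging all regions: the regions partially overlap — summed areas 411.66 mm² minus the doubly-counted overlap 47.44 mm² gives 364.22 mm² — area = 364.22 mm². At z = 5.8: the cube does not reach this height (z outside [0, 5.5]); the cube at (-1, 10.5) is present — its section is the full 26.5×29 rectangle (area 768.50 mm²); the r=11.5 cylinder at (0.5, 3.5) gives a regular 32-gon of circumradius 11.5 (constant along its height) (area = (32/2)·11.500²·sin(360°/32) = 412.81 mm²); After the difference (first − rest): the first operand is absent here, so nothing remains; the r=7.5 cylinder at (10, 2.5) gives a regular 32-gon of circumradius 7.5 (constant along its height) (area = (32/2)·7.500²·sin(360°/32) = 175.58 mm²); Merging all regions: only the r=7.5 cylinder at (10, 2.5) is present, so the union is just that shape — area = 175.58 mm². Checking containment: the cross-section at z = 5.8 is a subset of the cross-section at z = 5.4.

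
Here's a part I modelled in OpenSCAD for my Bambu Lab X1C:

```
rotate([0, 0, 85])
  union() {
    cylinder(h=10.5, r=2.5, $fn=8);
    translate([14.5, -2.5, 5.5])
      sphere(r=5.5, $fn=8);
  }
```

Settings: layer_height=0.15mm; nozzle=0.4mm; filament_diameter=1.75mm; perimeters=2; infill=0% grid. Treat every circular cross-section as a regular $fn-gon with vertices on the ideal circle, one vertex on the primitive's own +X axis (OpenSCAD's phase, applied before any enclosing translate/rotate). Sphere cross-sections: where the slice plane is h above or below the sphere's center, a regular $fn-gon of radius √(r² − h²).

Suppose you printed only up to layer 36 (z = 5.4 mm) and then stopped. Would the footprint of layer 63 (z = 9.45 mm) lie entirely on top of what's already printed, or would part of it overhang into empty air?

entirely on top

Compare the two slices. At z = 5.4: the r=2.5 cylinder contributes a regular 8-gon of circumradius 2.5 (area = (8/2)·2.500²·sin(360°/8) = 17.68 mm²); the r=5.5 sphere at (14.5, -2.5) slices to a regular 8-gon of circumradius 5.499 (√(r²−h²) with h=0.1 from center) (area = (8/2)·5.499²·sin(360°/8) = 85.53 mm²); Merging all regions: the 2 present regions are separate (no shared area or edge), so areas and boundary lengths simply add and each stays a separate island — area = 103.21 mm²; (rotated 85° about Z; rotation is an isometry so areas/perimeters/island counts are preserved). At z = 9.45: the cylinder: section is a regular 8-gon, circumradius r=2.5 (area = (8/2)·2.500²·sin(360°/8) = 17.68 mm²); the r=5.5 sphere at (14.5, -2.5) contributes a regular 8-gon of circumradius √(5.5²−3.95²) = 3.827 (area = (8/2)·3.827²·sin(360°/8) = 41.43 mm²); Taking the union: the 2 present regions are separate (no shared area or edge), so areas and boundary lengths simply add and each stays a separate island — area = 59.11 mm²; (whole slice rotated 85° about Z — lengths, areas and connectivity unchanged). Checking containment: the cross-section at z = 9.45 is a subset of the cross-section at z = 5.4.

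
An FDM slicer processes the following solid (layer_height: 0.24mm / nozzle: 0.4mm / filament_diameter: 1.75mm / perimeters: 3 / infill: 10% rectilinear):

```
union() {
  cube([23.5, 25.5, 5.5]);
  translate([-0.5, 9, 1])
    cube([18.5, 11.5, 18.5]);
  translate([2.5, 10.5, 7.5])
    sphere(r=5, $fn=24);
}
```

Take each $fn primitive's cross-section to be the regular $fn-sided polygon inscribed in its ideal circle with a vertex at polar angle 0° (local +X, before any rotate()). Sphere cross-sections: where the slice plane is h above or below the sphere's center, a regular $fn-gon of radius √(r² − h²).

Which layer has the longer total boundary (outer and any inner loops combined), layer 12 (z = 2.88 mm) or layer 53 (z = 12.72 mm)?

layer 12 (z = 2.88 mm)

Layer 12 (z = 2.88): the cube is present — its section is the full 23.5×25.5 rectangle (perimeter 98.00 mm); the cube at (-0.5, 9) (footprint 18.5×11.5) is included at this height (perimeter 60.00 mm); the r=5 sphere at (2.5, 10.5) slices to a regular 24-gon of circumradius 1.912 (√(r²−h²) with h=4.62 from center) (perimeter = 2·24·1.912·sin(180°/24) = 11.98 mm); Combining (union): the regions partially overlap (shared area 218.35 mm²), so the edge portions inside another operand are dropped and the merged outline is re-measured after clipping — boundary = 99.00 mm. So its perimeter = 99.00 mm. Layer 53 (z = 12.72): the cube is not intersected at this z (z outside [0, 5.5]); the cube at (-0.5, 9) (footprint 18.5×11.5) is included at this height (perimeter 60.00 mm); the sphere at (2.5, 10.5) does not reach this height (|z−center|=5.220 > r=5); Taking the union: only the 18.5×11.5 cube at (-0.5, 9) is present, so the union is just that shape — boundary = 60.00 mm. So its perimeter = 60.00 mm. Layer 12 is larger (99.00 vs 60.00 mm).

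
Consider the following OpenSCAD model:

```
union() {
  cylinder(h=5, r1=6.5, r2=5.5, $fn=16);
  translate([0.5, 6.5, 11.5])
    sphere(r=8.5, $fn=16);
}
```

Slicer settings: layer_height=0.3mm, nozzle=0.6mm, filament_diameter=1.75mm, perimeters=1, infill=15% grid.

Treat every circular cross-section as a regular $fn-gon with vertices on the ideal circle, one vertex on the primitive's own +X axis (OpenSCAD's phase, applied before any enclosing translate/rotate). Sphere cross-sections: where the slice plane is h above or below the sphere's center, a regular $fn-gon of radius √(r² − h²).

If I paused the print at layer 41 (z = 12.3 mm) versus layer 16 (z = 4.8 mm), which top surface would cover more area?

layer 41 (z = 12.3 mm)

Layer 41 (z = 12.3): the cone does not reach this height (z outside [0, 5]); the r=8.5 sphere at (0.5, 6.5) contributes a regular 16-gon of circumradius √(8.5²−0.8²) = 8.462 (area = (16/2)·8.462²·sin(360°/16) = 219.23 mm²); Combining (union): only the r=8.5 sphere at (0.5, 6.5) is present, so the union is just that shape — area = 219.23 mm². So its area = 219.23 mm². Layer 16 (z = 4.8): the cone contributes a regular 16-gon of circumradius 5.540 (interpolated between r1=6.5 and r2=5.5 at t=0.960) (area = (16/2)·5.540²·sin(360°/16) = 93.96 mm²); the r=8.5 sphere at (0.5, 6.5) contributes a regular 16-gon of circumradius √(8.5²−6.7²) = 5.231 (area = (16/2)·5.231²·sin(360°/16) = 83.76 mm²); Combining (union): the regions partially overlap — summed areas 177.72 mm² minus the doubly-counted overlap 24.10 mm² gives 153.63 mm² — area = 153.63 mm². So its area = 153.63 mm². Layer 41 is larger (219.23 vs 153.63 mm²).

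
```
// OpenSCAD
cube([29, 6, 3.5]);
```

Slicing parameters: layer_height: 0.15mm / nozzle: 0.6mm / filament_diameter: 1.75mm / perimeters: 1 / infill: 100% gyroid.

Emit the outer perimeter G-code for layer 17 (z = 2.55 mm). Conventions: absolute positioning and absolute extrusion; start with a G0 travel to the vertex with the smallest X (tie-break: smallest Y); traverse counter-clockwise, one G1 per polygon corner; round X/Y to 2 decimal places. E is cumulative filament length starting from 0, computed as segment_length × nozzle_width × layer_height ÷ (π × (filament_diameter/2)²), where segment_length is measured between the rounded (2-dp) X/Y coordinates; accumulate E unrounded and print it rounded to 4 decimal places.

G0 X0.00 Y0.00 Z2.55
G1 X29.00 Y0.00 E1.0851
G1 X29.00 Y6.00 E1.3096
G1 X0.00 Y6.00 E2.3947
G1 X0.00 Y0.00 E2.6192

At z = 2.55 mm: the cube is present — its section is the full 29×6 rectangle. The outline is a single polygon with 4 vertices. Extrusion per mm of travel: 0.6 × 0.15 / (π × 0.875²) = 0.037418. Accumulating E over each segment gives final E = 2.6192.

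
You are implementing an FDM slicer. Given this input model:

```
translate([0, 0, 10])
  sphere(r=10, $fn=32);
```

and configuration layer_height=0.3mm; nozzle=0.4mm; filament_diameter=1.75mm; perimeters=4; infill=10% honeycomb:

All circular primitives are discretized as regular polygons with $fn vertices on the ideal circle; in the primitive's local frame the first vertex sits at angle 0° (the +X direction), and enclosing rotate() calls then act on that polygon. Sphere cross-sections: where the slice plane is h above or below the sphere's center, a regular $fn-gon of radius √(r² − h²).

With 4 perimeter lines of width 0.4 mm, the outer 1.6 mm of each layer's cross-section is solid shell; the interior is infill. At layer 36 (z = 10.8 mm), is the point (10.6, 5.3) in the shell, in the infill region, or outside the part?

At z = 10.8 mm: the r=10 sphere contributes a regular 32-gon of circumradius √(10²−0.8²) = 9.968. Overall, the cross-section is a single solid region. The nearest boundary edge runs (9.21, 3.81)→(8.29, 5.54); distance from the point to it = 1.93 mm. The point is not inside any of the regions above, so it lies outside the cross-section (1.93 mm from the nearest boundary).

outside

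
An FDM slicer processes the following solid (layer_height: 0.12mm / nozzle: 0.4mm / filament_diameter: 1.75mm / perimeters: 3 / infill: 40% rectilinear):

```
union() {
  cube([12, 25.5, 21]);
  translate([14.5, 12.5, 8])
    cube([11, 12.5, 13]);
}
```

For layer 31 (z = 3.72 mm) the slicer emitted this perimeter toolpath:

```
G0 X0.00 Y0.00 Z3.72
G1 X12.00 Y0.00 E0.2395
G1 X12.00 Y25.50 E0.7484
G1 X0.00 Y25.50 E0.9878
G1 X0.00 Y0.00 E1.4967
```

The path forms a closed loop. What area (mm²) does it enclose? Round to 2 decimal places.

Apply the shoelace formula to the sequence of (X, Y) vertices; enclosed area = 306.00 mm².

306.00 mm²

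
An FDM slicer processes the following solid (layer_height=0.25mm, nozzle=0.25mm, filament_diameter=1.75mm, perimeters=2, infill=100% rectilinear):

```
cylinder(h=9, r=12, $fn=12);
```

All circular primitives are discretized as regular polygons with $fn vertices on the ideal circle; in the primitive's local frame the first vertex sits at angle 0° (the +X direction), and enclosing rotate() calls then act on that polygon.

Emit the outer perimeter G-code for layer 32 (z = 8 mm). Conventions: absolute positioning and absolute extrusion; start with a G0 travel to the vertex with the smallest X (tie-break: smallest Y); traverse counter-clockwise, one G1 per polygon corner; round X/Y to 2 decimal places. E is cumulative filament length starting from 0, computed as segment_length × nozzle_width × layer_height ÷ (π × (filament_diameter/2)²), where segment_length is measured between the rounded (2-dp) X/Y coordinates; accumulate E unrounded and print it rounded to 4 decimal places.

G0 X-12.00 Y0.00 Z8.00
G1 X-10.39 Y-6.00 E0.1614
G1 X-6.00 Y-10.39 E0.3227
G1 X0.00 Y-12.00 E0.4842
G1 X6.00 Y-10.39 E0.6456
G1 X10.39 Y-6.00 E0.8069
G1 X12.00 Y0.00 E0.9683
G1 X10.39 Y6.00 E1.1298
G1 X6.00 Y10.39 E1.2911
G1 X0.00 Y12.00 E1.4525
G1 X-6.00 Y10.39 E1.6139
G1 X-10.39 Y6.00 E1.7752
G1 X-12.00 Y0.00 E1.9367

At z = 8 mm: the r=12 cylinder gives a regular 12-gon of circumradius 12 (constant along its height). The outline is a single polygon with 12 vertices. Extrusion per mm of travel: 0.25 × 0.25 / (π × 0.875²) = 0.025984. Accumulating E over each segment gives final E = 1.9367.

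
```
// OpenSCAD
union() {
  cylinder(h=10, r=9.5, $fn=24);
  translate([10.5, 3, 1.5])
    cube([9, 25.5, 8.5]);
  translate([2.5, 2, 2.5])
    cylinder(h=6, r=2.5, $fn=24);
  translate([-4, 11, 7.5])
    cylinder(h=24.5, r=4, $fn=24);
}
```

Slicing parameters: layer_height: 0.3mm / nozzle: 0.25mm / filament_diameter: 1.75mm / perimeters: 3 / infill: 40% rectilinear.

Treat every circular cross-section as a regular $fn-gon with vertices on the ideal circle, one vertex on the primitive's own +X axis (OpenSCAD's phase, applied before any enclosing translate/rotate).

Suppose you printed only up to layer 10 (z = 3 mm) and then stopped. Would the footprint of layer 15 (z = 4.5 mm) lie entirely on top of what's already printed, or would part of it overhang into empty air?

entirely on top

Compare the two slices. At z = 3: the r=9.5 cylinder contributes a regular 24-gon of circumradius 9.5 (area = (24/2)·9.500²·sin(360°/24) = 280.30 mm²); the cube at (10.5, 3) is present — its section is the full 9×25.5 rectangle (area 229.50 mm²); the r=2.5 cylinder at (2.5, 2) gives a regular 24-gon of circumradius 2.5 (constant along its height) (area = (24/2)·2.500²·sin(360°/24) = 19.41 mm²); the cylinder at (-4, 11) is not intersected at this z (z outside [7.5, 32]); Taking the union: the regions partially overlap — summed areas 529.21 mm² minus the doubly-counted overlap 19.41 mm² gives 509.80 mm² — area = 509.80 mm². At z = 4.5: the r=9.5 cylinder gives a regular 24-gon of circumradius 9.5 (constant along its height) (area = (24/2)·9.500²·sin(360°/24) = 280.30 mm²); the cube at (10.5, 3) is present — its section is the full 9×25.5 rectangle (area 229.50 mm²); the r=2.5 cylinder at (2.5, 2) gives a regular 24-gon of circumradius 2.5 (constant along its height) (area = (24/2)·2.500²·sin(360°/24) = 19.41 mm²); the cylinder at (-4, 11) does not reach this height (z outside [7.5, 32]); Merging all regions: the regions partially overlap — summed areas 529.21 mm² minus the doubly-counted overlap 19.41 mm² gives 509.80 mm² — area = 509.80 mm². Checking containment: the cross-section at z = 4.5 is a subset of the cross-section at z = 3.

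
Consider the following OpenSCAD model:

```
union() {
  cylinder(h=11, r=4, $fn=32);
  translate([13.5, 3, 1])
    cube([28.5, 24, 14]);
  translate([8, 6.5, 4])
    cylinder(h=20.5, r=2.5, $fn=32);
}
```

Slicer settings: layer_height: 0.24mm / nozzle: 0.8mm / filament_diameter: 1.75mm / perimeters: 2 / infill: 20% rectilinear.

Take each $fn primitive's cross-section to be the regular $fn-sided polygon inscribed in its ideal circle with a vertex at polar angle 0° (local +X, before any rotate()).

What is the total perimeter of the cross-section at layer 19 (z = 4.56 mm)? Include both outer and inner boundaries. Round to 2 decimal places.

At z = 4.56 mm: the cylinder: section is a regular 32-gon, circumradius r=4 (perimeter = 2·32·4.000·sin(180°/32) = 25.09 mm); the 28.5×24 cube at (13.5, 3) contributes its full rectangle (perimeter 105.00 mm); the cylinder at (8, 6.5): section is a regular 32-gon, circumradius r=2.5 (perimeter = 2·32·2.500·sin(180°/32) = 15.68 mm); Combining (union): the 3 present regions are separate (no shared area or edge), so areas and boundary lengths simply add and each stays a separate island — boundary = 145.78 mm. Overall, the cross-section has 3 separate islands. Total boundary length (outer) = 145.78 mm.

145.78 mm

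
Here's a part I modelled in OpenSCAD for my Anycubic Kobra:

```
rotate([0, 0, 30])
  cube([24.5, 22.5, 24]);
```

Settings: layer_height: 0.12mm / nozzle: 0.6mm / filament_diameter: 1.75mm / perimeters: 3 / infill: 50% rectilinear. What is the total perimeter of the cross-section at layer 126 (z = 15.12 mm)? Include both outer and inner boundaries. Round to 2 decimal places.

94.00 mm

At z = 15.12 mm: the cube is present — its section is the full 24.5×22.5 rectangle (perimeter 94.00 mm); (rotated 30° about Z; rotation is an isometry so areas/perimeters/island counts are preserved). Overall, the cross-section is a single solid region. Total boundary length (outer) = 94.00 mm.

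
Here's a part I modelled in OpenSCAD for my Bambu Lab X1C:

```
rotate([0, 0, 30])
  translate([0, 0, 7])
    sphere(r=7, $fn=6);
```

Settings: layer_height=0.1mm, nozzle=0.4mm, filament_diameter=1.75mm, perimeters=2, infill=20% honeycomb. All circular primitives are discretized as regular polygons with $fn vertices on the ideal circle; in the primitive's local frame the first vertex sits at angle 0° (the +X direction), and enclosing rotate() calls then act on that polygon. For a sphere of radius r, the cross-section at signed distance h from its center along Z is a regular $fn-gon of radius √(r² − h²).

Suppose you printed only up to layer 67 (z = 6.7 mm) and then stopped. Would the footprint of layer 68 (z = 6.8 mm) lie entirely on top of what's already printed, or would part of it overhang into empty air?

Compare the two slices. At z = 6.7: the r=7 sphere contributes a regular 6-gon of circumradius √(7²−0.3²) = 6.994 (area = (6/2)·6.994²·sin(360°/6) = 127.07 mm²); (rotated 30° about Z; rotation is an isometry so areas/perimeters/island counts are preserved). At z = 6.8: the r=7 sphere slices to a regular 6-gon of circumradius 6.997 (√(r²−h²) with h=0.2 from center) (area = (6/2)·6.997²·sin(360°/6) = 127.20 mm²); (rotated 30° about Z; rotation is an isometry so areas/perimeters/island counts are preserved). Checking containment: the cross-section at z = 6.8 is a subset of the cross-section at z = 6.7.

entirely on top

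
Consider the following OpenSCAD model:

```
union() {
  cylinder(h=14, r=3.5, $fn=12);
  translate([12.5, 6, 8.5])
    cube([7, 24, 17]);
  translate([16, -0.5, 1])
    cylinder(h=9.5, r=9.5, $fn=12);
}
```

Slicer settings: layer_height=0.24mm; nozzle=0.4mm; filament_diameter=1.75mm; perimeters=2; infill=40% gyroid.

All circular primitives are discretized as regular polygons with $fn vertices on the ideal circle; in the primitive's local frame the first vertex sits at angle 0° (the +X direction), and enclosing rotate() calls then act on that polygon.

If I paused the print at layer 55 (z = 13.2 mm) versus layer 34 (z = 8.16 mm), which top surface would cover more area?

Layer 55 (z = 13.2): the r=3.5 cylinder contributes a regular 12-gon of circumradius 3.5 (area = (12/2)·3.500²·sin(360°/12) = 36.75 mm²); the 7×24 cube at (12.5, 6) contributes its full rectangle (area 168.00 mm²); the cylinder at (16, -0.5) does not reach this height (z outside [1, 10.5]); Merging all regions: the 2 present regions are separate (no shared area or edge), so areas and boundary lengths simply add and each stays a separate island — area = 204.75 mm². So its area = 204.75 mm². Layer 34 (z = 8.16): the cylinder: section is a regular 12-gon, circumradius r=3.5 (area = (12/2)·3.500²·sin(360°/12) = 36.75 mm²); the cube at (12.5, 6) is absent (z outside [8.5, 25.5]); the r=9.5 cylinder at (16, -0.5) gives a regular 12-gon of circumradius 9.5 (constant along its height) (area = (12/2)·9.500²·sin(360°/12) = 270.75 mm²); Taking the union: the 2 present regions are separate (no shared area or edge), so areas and boundary lengths simply add and each stays a separate island — area = 307.50 mm². So its area = 307.50 mm². Layer 34 is larger (307.50 vs 204.75 mm²).

layer 34 (z = 8.16 mm)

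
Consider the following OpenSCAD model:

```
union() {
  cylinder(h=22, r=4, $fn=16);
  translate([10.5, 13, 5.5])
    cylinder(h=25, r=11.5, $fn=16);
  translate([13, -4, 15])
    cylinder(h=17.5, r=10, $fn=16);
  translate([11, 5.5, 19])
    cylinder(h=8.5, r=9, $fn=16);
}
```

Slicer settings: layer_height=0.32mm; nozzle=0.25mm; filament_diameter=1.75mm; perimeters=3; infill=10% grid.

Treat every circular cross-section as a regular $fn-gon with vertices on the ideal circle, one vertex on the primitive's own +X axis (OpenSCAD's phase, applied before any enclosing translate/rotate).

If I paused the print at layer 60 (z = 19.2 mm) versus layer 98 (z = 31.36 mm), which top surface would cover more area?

layer 60 (z = 19.2 mm)

Layer 60 (z = 19.2): the r=4 cylinder contributes a regular 16-gon of circumradius 4 (area = (16/2)·4.000²·sin(360°/16) = 48.98 mm²); the cylinder at (10.5, 13): section is a regular 16-gon, circumradius r=11.5 (area = (16/2)·11.500²·sin(360°/16) = 404.88 mm²); the r=10 cylinder at (13, -4) contributes a regular 16-gon of circumradius 10 (area = (16/2)·10.000²·sin(360°/16) = 306.15 mm²); the r=9 cylinder at (11, 5.5) gives a regular 16-gon of circumradius 9 (constant along its height) (area = (16/2)·9.000²·sin(360°/16) = 247.98 mm²); Merging all regions: the regions partially overlap — summed areas 1007.99 mm² minus the doubly-counted overlap 273.05 mm² gives 734.94 mm² — area = 734.94 mm². So its area = 734.94 mm². Layer 98 (z = 31.36): the cylinder is absent (z outside [0, 22]); the cylinder at (10.5, 13) is absent (z outside [5.5, 30.5]); the r=10 cylinder at (13, -4) contributes a regular 16-gon of circumradius 10 (area = (16/2)·10.000²·sin(360°/16) = 306.15 mm²); the cylinder at (11, 5.5) is absent (z outside [19, 27.5]); Merging all regions: only the r=10 cylinder at (13, -4) is present, so the union is just that shape — area = 306.15 mm². So its area = 306.15 mm². Layer 60 is larger (734.94 vs 306.15 mm²).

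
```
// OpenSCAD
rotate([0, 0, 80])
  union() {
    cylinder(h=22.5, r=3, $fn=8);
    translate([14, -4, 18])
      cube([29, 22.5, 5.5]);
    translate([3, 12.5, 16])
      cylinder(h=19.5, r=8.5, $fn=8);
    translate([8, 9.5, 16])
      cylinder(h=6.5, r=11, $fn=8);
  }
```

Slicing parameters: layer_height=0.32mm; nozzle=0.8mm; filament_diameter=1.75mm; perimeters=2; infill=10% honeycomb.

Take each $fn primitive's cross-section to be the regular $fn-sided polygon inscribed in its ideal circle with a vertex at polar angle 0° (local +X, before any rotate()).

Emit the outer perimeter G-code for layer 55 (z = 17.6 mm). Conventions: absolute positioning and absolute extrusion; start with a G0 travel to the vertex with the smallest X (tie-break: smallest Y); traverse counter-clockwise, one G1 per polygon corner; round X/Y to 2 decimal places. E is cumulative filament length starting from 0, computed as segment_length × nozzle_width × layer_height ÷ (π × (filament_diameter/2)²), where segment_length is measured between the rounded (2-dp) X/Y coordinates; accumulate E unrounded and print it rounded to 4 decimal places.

At z = 17.6 mm: the r=3 cylinder gives a regular 8-gon of circumradius 3 (constant along its height); the cube at (14, -4) does not reach this height (z outside [18, 23.5]); the r=8.5 cylinder at (3, 12.5) gives a regular 8-gon of circumradius 8.5 (constant along its height); the r=11 cylinder at (8, 9.5) contributes a regular 8-gon of circumradius 11; Taking the union: the regions partially overlap (shared area 160.11 mm²), so overlapping operands fuse into one piece — 1 connected region; (whole slice rotated 80° about Z — lengths, areas and connectivity unchanged). The outline is a single polygon with 19 vertices. Extrusion per mm of travel: 0.8 × 0.32 / (π × 0.875²) = 0.106432. Accumulating E over each segment gives final E = 8.8793.

G0 X-20.16 Y6.60 Z17.60
G1 X-18.75 Y0.25 E0.6923
G1 X-13.27 Y-3.25 E1.3844
G1 X-6.91 Y-1.84 E2.0777
G1 X-6.03 Y-0.45 E2.2528
G1 X-2.89 Y0.24 E2.5950
G1 X-2.46 Y-1.72 E2.8085
G1 X-0.52 Y-2.95 E3.0530
G1 X1.72 Y-2.46 E3.2971
G1 X2.95 Y-0.52 E3.5416
G1 X2.46 Y1.72 E3.7856
G1 X0.52 Y2.95 E4.0301
G1 X-0.21 Y2.79 E4.1096
G1 X2.87 Y7.62 E4.7193
G1 X1.04 Y15.84 E5.6156
G1 X-6.06 Y20.36 E6.5114
G1 X-14.28 Y18.54 E7.4075
G1 X-18.80 Y11.44 E8.3033
G1 X-18.36 Y9.43 E8.5223
G1 X-20.16 Y6.60 E8.8793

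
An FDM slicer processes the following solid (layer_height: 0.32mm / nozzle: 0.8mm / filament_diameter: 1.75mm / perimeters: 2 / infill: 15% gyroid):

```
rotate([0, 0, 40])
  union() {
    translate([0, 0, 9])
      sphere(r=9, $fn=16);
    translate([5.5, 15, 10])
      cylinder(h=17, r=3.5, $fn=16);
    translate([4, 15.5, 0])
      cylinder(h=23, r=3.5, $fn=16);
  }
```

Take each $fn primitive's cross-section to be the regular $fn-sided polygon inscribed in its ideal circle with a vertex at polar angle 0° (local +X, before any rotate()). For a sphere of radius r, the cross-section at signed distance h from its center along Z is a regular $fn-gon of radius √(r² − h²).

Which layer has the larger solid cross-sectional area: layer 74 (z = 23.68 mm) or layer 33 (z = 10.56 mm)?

layer 33 (z = 10.56 mm)

Layer 74 (z = 23.68): the sphere does not reach this height (|z−center|=14.680 > r=9); the cylinder at (5.5, 15): section is a regular 16-gon, circumradius r=3.5 (area = (16/2)·3.500²·sin(360°/16) = 37.50 mm²); the cylinder at (4, 15.5) is absent (z outside [0, 23]); Combining (union): only the r=3.5 cylinder at (5.5, 15) is present, so the union is just that shape — area = 37.50 mm²; (whole slice rotated 40° about Z — lengths, areas and connectivity unchanged). So its area = 37.50 mm². Layer 33 (z = 10.56): the sphere: section is a regular 16-gon, circumradius = √(r²−h²) = √(9²−1.56²) = 8.864 (area = (16/2)·8.864²·sin(360°/16) = 240.53 mm²); the r=3.5 cylinder at (5.5, 15) gives a regular 16-gon of circumradius 3.5 (constant along its height) (area = (16/2)·3.500²·sin(360°/16) = 37.50 mm²); the r=3.5 cylinder at (4, 15.5) gives a regular 16-gon of circumradius 3.5 (constant along its height) (area = (16/2)·3.500²·sin(360°/16) = 37.50 mm²); Taking the union: the regions partially overlap — summed areas 315.53 mm² minus the doubly-counted overlap 26.68 mm² gives 288.86 mm² — area = 288.86 mm²; (rotated 40° about Z; rotation is an isometry so areas/perimeters/island counts are preserved). So its area = 288.86 mm². Layer 33 is larger (288.86 vs 37.50 mm²).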